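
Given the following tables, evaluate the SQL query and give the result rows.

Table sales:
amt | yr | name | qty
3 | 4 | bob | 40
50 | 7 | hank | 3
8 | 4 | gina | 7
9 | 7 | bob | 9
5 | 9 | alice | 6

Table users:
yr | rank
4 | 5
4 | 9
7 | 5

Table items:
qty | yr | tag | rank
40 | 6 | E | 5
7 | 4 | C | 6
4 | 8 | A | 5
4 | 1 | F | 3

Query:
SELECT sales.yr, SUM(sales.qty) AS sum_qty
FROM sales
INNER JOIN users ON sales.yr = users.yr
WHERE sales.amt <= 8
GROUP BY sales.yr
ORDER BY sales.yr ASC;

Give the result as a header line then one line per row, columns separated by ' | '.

== RESULT ==
sales.yr | sum_qty
4 | 94

Derivation:
After JOIN users (6 rows):
sales.amt | sales.yr | sales.name | sales.qty | users.yr | users.rank
3 | 4 | bob | 40 | 4 | 5
3 | 4 | bob | 40 | 4 | 9
50 | 7 | hank | 3 | 7 | 5
8 | 4 | gina | 7 | 4 | 5
8 | 4 | gina | 7 | 4 | 9
9 | 7 | bob | 9 | 7 | 5
After WHERE (4 rows):
sales.amt | sales.yr | sales.name | sales.qty | users.yr | users.rank
3 | 4 | bob | 40 | 4 | 5
3 | 4 | bob | 40 | 4 | 9
8 | 4 | gina | 7 | 4 | 5
8 | 4 | gina | 7 | 4 | 9
After GROUP BY (1 rows):
sales.yr | sum_qty
4 | 94
After ORDER BY (1 rows):
sales.yr | sum_qty
4 | 94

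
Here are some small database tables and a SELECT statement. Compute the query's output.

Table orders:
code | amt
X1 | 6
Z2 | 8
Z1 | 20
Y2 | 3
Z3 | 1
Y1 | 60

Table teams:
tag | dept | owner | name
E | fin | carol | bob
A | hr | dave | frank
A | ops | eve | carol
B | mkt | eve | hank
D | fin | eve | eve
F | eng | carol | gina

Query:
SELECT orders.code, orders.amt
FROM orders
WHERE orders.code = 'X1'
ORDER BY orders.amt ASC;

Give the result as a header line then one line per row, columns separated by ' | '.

After WHERE (1 rows):
orders.code | orders.amt
X1 | 6
After SELECT (1 rows):
orders.code | orders.amt
X1 | 6
After ORDER BY (1 rows):
orders.code | orders.amt
X1 | 6

== RESULT ==
orders.code | orders.amt
X1 | 6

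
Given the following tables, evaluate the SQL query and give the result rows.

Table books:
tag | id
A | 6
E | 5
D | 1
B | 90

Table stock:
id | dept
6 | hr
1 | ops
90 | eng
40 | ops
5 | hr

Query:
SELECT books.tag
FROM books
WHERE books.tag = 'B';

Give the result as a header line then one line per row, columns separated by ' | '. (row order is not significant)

== RESULT ==
books.tag
B

Derivation:
After WHERE (1 rows):
books.tag | books.id
B | 90
After SELECT (1 rows):
books.tag
B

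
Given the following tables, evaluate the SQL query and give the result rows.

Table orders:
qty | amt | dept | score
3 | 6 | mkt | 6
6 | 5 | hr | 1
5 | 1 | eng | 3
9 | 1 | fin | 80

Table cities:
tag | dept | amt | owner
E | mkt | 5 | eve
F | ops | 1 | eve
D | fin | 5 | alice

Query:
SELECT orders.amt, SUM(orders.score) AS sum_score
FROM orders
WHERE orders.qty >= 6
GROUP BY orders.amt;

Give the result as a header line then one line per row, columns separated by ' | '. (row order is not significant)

== RESULT ==
orders.amt | sum_score
5 | 1
1 | 80

Derivation:
After WHERE (2 rows):
orders.qty | orders.amt | orders.dept | orders.score
6 | 5 | hr | 1
9 | 1 | fin | 80
After GROUP BY (2 rows):
orders.amt | sum_score
5 | 1
1 | 80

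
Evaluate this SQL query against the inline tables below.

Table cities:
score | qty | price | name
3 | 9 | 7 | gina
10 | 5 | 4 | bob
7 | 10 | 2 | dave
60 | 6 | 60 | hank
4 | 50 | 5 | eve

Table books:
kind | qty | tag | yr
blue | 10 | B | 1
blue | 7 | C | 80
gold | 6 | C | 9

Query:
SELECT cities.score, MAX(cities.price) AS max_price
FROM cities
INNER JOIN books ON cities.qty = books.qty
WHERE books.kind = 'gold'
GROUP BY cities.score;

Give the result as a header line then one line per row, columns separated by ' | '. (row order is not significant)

== RESULT ==
cities.score | max_price
60 | 60

Derivation:
After JOIN books (2 rows):
cities.score | cities.qty | cities.price | cities.name | books.kind | books.qty | books.tag | books.yr
7 | 10 | 2 | dave | blue | 10 | B | 1
60 | 6 | 60 | hank | gold | 6 | C | 9
After WHERE (1 rows):
cities.score | cities.qty | cities.price | cities.name | books.kind | books.qty | books.tag | books.yr
60 | 6 | 60 | hank | gold | 6 | C | 9
After GROUP BY (1 rows):
cities.score | max_price
60 | 60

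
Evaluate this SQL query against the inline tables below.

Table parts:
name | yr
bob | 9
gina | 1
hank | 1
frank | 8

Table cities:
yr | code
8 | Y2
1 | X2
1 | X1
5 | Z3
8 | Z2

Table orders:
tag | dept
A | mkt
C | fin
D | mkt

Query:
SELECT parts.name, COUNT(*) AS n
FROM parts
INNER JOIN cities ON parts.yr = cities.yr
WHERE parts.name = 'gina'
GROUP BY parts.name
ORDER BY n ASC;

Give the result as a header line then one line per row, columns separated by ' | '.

== RESULT ==
parts.name | n
gina | 2

Derivation:
After JOIN cities (6 rows):
parts.name | parts.yr | cities.yr | cities.code
gina | 1 | 1 | X2
gina | 1 | 1 | X1
hank | 1 | 1 | X2
hank | 1 | 1 | X1
frank | 8 | 8 | Y2
frank | 8 | 8 | Z2
After WHERE (2 rows):
parts.name | parts.yr | cities.yr | cities.code
gina | 1 | 1 | X2
gina | 1 | 1 | X1
After GROUP BY (1 rows):
parts.name | n
gina | 2
After ORDER BY (1 rows):
parts.name | n
gina | 2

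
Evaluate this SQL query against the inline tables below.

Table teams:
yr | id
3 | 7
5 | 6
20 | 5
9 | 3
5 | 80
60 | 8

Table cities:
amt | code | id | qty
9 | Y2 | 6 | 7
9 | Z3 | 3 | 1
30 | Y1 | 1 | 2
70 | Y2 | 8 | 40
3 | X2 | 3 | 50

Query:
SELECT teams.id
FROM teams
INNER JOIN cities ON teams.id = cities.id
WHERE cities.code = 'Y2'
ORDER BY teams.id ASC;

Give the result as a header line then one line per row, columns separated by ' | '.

== RESULT ==
teams.id
6
8

Derivation:
After JOIN cities (4 rows):
teams.yr | teams.id | cities.amt | cities.code | cities.id | cities.qty
5 | 6 | 9 | Y2 | 6 | 7
9 | 3 | 9 | Z3 | 3 | 1
9 | 3 | 3 | X2 | 3 | 50
60 | 8 | 70 | Y2 | 8 | 40
After WHERE (2 rows):
teams.yr | teams.id | cities.amt | cities.code | cities.id | cities.qty
5 | 6 | 9 | Y2 | 6 | 7
60 | 8 | 70 | Y2 | 8 | 40
After SELECT (2 rows):
teams.id
6
8
After ORDER BY (2 rows):
teams.id
6
8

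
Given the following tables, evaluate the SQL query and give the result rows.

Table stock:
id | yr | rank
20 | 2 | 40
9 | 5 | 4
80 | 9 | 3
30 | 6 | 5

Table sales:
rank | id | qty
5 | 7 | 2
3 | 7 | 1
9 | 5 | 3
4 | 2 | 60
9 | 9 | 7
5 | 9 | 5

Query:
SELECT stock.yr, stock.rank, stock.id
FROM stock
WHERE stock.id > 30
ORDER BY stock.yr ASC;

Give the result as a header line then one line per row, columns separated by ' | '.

After WHERE (1 rows):
stock.id | stock.yr | stock.rank
80 | 9 | 3
After SELECT (1 rows):
stock.yr | stock.rank | stock.id
9 | 3 | 80
After ORDER BY (1 rows):
stock.yr | stock.rank | stock.id
9 | 3 | 80

== RESULT ==
stock.yr | stock.rank | stock.id
9 | 3 | 80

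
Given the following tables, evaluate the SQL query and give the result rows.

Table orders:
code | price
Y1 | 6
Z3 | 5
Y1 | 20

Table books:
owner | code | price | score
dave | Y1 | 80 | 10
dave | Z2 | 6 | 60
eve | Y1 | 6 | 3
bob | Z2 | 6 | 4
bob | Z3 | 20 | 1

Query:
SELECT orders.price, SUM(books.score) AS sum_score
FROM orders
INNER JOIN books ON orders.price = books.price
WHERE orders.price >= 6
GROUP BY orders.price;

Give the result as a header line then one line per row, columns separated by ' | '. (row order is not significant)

After JOIN books (4 rows):
orders.code | orders.price | books.owner | books.code | books.price | books.score
Y1 | 6 | dave | Z2 | 6 | 60
Y1 | 6 | eve | Y1 | 6 | 3
Y1 | 6 | bob | Z2 | 6 | 4
Y1 | 20 | bob | Z3 | 20 | 1
After WHERE (4 rows):
orders.code | orders.price | books.owner | books.code | books.price | books.score
Y1 | 6 | dave | Z2 | 6 | 60
Y1 | 6 | eve | Y1 | 6 | 3
Y1 | 6 | bob | Z2 | 6 | 4
Y1 | 20 | bob | Z3 | 20 | 1
After GROUP BY (2 rows):
orders.price | sum_score
6 | 67
20 | 1

== RESULT ==
orders.price | sum_score
6 | 67
20 | 1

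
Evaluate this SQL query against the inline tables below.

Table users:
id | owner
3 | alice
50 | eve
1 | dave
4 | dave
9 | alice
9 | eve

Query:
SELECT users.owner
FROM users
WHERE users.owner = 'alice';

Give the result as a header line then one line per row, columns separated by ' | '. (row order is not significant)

== RESULT ==
users.owner
alice
alice

Derivation:
After WHERE (2 rows):
users.id | users.owner
3 | alice
9 | alice
After SELECT (2 rows):
users.owner
alice
alice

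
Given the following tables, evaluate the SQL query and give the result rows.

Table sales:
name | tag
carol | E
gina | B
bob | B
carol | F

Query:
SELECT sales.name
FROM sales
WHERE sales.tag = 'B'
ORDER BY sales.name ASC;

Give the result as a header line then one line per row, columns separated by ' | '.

== RESULT ==
sales.name
bob
gina

Derivation:
After WHERE (2 rows):
sales.name | sales.tag
gina | B
bob | B
After SELECT (2 rows):
sales.name
gina
bob
After ORDER BY (2 rows):
sales.name
bob
gina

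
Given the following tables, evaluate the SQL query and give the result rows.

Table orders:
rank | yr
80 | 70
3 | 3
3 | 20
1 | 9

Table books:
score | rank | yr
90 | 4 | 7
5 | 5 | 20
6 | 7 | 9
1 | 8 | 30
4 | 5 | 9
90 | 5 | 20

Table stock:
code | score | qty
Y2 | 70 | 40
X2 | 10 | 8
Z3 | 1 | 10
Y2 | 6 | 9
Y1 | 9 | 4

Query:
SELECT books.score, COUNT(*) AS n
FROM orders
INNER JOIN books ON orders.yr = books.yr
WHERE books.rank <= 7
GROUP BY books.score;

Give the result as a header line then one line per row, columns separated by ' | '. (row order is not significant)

After JOIN books (4 rows):
orders.rank | orders.yr | books.score | books.rank | books.yr
3 | 20 | 5 | 5 | 20
3 | 20 | 90 | 5 | 20
1 | 9 | 6 | 7 | 9
1 | 9 | 4 | 5 | 9
After WHERE (4 rows):
orders.rank | orders.yr | books.score | books.rank | books.yr
3 | 20 | 5 | 5 | 20
3 | 20 | 90 | 5 | 20
1 | 9 | 6 | 7 | 9
1 | 9 | 4 | 5 | 9
After GROUP BY (4 rows):
books.score | n
5 | 1
90 | 1
6 | 1
4 | 1

== RESULT ==
books.score | n
5 | 1
90 | 1
6 | 1
4 | 1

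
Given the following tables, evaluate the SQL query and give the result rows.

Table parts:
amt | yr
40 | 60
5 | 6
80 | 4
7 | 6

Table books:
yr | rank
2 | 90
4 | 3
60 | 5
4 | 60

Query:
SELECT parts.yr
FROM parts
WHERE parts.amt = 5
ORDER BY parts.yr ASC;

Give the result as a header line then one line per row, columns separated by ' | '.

After WHERE (1 rows):
parts.amt | parts.yr
5 | 6
After SELECT (1 rows):
parts.yr
6
After ORDER BY (1 rows):
parts.yr
6

== RESULT ==
parts.yr
6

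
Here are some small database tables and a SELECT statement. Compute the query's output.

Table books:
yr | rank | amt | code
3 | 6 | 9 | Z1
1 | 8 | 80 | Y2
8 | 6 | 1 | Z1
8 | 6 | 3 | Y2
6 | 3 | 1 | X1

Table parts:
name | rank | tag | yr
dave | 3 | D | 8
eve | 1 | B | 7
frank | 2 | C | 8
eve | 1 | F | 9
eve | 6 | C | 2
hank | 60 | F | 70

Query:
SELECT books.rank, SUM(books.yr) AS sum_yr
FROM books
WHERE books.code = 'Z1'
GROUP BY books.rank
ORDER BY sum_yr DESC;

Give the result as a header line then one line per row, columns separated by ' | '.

After WHERE (2 rows):
books.yr | books.rank | books.amt | books.code
3 | 6 | 9 | Z1
8 | 6 | 1 | Z1
After GROUP BY (1 rows):
books.rank | sum_yr
6 | 11
After ORDER BY (1 rows):
books.rank | sum_yr
6 | 11

== RESULT ==
books.rank | sum_yr
6 | 11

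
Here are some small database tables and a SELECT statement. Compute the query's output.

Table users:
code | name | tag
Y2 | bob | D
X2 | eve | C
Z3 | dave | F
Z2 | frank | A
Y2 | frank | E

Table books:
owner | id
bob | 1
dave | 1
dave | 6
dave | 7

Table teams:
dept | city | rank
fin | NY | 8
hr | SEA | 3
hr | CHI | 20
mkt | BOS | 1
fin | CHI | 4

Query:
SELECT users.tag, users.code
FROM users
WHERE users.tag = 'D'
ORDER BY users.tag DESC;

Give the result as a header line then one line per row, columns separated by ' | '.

== RESULT ==
users.tag | users.code
D | Y2

Derivation:
After WHERE (1 rows):
users.code | users.name | users.tag
Y2 | bob | D
After SELECT (1 rows):
users.tag | users.code
D | Y2
After ORDER BY (1 rows):
users.tag | users.code
D | Y2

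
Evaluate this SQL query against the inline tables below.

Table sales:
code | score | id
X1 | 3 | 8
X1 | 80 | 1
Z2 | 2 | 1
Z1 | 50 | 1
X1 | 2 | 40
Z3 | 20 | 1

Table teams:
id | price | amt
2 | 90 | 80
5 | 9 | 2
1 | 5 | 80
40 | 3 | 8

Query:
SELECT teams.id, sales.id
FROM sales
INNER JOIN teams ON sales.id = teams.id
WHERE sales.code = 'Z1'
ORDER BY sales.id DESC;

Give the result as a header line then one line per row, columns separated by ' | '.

== RESULT ==
teams.id | sales.id
1 | 1

Derivation:
After JOIN teams (5 rows):
sales.code | sales.score | sales.id | teams.id | teams.price | teams.amt
X1 | 80 | 1 | 1 | 5 | 80
Z2 | 2 | 1 | 1 | 5 | 80
Z1 | 50 | 1 | 1 | 5 | 80
X1 | 2 | 40 | 40 | 3 | 8
Z3 | 20 | 1 | 1 | 5 | 80
After WHERE (1 rows):
sales.code | sales.score | sales.id | teams.id | teams.price | teams.amt
Z1 | 50 | 1 | 1 | 5 | 80
After SELECT (1 rows):
teams.id | sales.id
1 | 1
After ORDER BY (1 rows):
teams.id | sales.id
1 | 1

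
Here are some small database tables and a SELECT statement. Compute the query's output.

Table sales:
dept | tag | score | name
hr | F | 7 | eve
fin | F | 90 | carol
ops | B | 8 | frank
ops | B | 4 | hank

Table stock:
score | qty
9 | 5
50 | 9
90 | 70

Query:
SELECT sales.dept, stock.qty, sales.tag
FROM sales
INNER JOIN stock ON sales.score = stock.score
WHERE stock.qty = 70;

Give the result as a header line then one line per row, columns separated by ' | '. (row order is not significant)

After JOIN stock (1 rows):
sales.dept | sales.tag | sales.score | sales.name | stock.score | stock.qty
fin | F | 90 | carol | 90 | 70
After WHERE (1 rows):
sales.dept | sales.tag | sales.score | sales.name | stock.score | stock.qty
fin | F | 90 | carol | 90 | 70
After SELECT (1 rows):
sales.dept | stock.qty | sales.tag
fin | 70 | F

== RESULT ==
sales.dept | stock.qty | sales.tag
fin | 70 | F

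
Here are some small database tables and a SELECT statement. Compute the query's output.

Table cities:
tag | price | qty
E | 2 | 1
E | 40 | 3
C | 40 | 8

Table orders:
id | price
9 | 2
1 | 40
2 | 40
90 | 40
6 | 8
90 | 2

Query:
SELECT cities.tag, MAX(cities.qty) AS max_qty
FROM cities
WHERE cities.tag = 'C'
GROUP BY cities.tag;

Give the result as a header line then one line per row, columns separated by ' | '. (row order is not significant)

== RESULT ==
cities.tag | max_qty
C | 8

Derivation:
After WHERE (1 rows):
cities.tag | cities.price | cities.qty
C | 40 | 8
After GROUP BY (1 rows):
cities.tag | max_qty
C | 8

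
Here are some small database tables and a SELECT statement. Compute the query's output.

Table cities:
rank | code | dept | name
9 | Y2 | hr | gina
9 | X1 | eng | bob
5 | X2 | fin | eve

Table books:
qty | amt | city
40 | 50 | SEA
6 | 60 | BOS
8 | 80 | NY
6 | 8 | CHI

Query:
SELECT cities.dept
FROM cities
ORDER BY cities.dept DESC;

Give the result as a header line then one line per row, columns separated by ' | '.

After SELECT (3 rows):
cities.dept
hr
eng
fin
After ORDER BY (3 rows):
cities.dept
hr
fin
eng

== RESULT ==
cities.dept
hr
fin
eng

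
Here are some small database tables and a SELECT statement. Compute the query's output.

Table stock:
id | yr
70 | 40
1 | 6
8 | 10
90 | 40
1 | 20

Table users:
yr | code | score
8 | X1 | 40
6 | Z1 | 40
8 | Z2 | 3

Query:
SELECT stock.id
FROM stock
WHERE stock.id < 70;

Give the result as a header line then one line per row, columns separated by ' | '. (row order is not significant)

After WHERE (3 rows):
stock.id | stock.yr
1 | 6
8 | 10
1 | 20
After SELECT (3 rows):
stock.id
1
8
1

== RESULT ==
stock.id
1
8
1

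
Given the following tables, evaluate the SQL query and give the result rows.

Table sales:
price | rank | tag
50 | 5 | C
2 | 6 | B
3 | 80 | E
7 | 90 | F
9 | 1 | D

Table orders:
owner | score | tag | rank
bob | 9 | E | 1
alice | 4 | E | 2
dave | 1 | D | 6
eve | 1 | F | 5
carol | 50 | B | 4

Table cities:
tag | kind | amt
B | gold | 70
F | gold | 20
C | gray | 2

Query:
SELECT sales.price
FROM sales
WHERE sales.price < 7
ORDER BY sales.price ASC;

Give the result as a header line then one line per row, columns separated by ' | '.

== RESULT ==
sales.price
2
3

Derivation:
After WHERE (2 rows):
sales.price | sales.rank | sales.tag
2 | 6 | B
3 | 80 | E
After SELECT (2 rows):
sales.price
2
3
After ORDER BY (2 rows):
sales.price
2
3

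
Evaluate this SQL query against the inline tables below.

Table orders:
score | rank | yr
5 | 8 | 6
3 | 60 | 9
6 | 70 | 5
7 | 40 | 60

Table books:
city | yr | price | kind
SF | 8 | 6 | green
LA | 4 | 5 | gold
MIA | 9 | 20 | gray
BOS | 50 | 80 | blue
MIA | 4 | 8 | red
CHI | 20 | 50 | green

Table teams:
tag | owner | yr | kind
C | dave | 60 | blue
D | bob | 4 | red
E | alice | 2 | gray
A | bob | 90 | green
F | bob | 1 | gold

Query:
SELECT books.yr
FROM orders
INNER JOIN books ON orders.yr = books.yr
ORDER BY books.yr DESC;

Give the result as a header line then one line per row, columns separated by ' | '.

After JOIN books (1 rows):
orders.score | orders.rank | orders.yr | books.city | books.yr | books.price | books.kind
3 | 60 | 9 | MIA | 9 | 20 | gray
After SELECT (1 rows):
books.yr
9
After ORDER BY (1 rows):
books.yr
9

== RESULT ==
books.yr
9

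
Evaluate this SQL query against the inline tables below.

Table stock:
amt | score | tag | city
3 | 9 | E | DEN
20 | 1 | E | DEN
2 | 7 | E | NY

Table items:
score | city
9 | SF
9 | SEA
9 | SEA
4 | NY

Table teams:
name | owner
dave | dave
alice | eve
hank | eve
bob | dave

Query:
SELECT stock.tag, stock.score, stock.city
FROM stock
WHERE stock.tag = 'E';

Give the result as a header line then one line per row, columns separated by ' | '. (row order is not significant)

== RESULT ==
stock.tag | stock.score | stock.city
E | 9 | DEN
E | 1 | DEN
E | 7 | NY

Derivation:
After WHERE (3 rows):
stock.amt | stock.score | stock.tag | stock.city
3 | 9 | E | DEN
20 | 1 | E | DEN
2 | 7 | E | NY
After SELECT (3 rows):
stock.tag | stock.score | stock.city
E | 9 | DEN
E | 1 | DEN
E | 7 | NY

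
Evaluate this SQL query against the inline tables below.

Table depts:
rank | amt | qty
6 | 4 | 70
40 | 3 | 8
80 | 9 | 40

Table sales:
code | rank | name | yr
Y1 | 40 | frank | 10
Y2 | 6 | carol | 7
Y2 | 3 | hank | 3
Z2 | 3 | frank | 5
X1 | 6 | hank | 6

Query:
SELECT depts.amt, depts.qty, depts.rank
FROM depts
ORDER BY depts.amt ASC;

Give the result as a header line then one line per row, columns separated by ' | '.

After SELECT (3 rows):
depts.amt | depts.qty | depts.rank
4 | 70 | 6
3 | 8 | 40
9 | 40 | 80
After ORDER BY (3 rows):
depts.amt | depts.qty | depts.rank
3 | 8 | 40
4 | 70 | 6
9 | 40 | 80

== RESULT ==
depts.amt | depts.qty | depts.rank
3 | 8 | 40
4 | 70 | 6
9 | 40 | 80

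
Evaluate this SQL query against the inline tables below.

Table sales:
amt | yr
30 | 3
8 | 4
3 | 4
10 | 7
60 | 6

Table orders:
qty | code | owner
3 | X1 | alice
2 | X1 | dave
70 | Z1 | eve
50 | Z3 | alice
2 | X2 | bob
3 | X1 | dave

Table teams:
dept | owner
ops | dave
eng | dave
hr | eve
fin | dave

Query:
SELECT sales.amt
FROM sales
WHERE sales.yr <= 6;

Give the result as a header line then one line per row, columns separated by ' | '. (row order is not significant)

After WHERE (4 rows):
sales.amt | sales.yr
30 | 3
8 | 4
3 | 4
60 | 6
After SELECT (4 rows):
sales.amt
30
8
3
60

== RESULT ==
sales.amt
30
8
3
60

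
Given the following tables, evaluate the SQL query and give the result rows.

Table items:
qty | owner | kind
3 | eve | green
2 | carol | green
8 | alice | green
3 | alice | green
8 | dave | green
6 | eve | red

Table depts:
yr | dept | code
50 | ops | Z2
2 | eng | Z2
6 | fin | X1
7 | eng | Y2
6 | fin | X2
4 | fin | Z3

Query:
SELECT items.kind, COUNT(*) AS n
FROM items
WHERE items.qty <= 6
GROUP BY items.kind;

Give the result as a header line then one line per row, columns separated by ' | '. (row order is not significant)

After WHERE (4 rows):
items.qty | items.owner | items.kind
3 | eve | green
2 | carol | green
3 | alice | green
6 | eve | red
After GROUP BY (2 rows):
items.kind | n
green | 3
red | 1

== RESULT ==
items.kind | n
green | 3
red | 1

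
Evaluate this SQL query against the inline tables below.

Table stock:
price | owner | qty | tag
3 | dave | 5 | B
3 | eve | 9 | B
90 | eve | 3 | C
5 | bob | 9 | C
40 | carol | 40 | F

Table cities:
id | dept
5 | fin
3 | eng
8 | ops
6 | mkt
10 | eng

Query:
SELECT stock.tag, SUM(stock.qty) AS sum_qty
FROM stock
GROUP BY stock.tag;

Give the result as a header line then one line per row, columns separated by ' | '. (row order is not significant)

After GROUP BY (3 rows):
stock.tag | sum_qty
B | 14
C | 12
F | 40

== RESULT ==
stock.tag | sum_qty
B | 14
C | 12
F | 40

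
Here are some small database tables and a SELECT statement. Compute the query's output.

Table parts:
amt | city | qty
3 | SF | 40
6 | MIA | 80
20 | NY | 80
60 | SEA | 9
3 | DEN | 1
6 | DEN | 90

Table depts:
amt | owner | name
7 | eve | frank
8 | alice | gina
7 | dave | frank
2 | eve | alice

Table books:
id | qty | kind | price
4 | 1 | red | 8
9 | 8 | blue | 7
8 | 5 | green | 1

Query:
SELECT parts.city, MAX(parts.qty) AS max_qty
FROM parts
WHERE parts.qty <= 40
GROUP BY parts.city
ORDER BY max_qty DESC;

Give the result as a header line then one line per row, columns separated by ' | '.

== RESULT ==
parts.city | max_qty
SF | 40
SEA | 9
DEN | 1

Derivation:
After WHERE (3 rows):
parts.amt | parts.city | parts.qty
3 | SF | 40
60 | SEA | 9
3 | DEN | 1
After GROUP BY (3 rows):
parts.city | max_qty
SF | 40
SEA | 9
DEN | 1
After ORDER BY (3 rows):
parts.city | max_qty
SF | 40
SEA | 9
DEN | 1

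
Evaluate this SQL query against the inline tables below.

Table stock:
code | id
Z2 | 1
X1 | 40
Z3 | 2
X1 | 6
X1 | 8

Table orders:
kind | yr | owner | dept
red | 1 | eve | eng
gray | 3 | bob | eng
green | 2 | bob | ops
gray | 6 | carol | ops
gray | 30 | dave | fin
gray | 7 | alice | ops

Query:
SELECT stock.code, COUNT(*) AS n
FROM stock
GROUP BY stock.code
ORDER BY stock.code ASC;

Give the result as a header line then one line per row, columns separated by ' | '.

After GROUP BY (3 rows):
stock.code | n
Z2 | 1
X1 | 3
Z3 | 1
After ORDER BY (3 rows):
stock.code | n
X1 | 3
Z2 | 1
Z3 | 1

== RESULT ==
stock.code | n
X1 | 3
Z2 | 1
Z3 | 1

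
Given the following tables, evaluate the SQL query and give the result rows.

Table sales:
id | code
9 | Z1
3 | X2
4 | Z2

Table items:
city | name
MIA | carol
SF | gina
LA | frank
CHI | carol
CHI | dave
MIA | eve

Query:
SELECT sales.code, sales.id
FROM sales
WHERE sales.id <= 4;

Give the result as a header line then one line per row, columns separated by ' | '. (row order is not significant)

== RESULT ==
sales.code | sales.id
X2 | 3
Z2 | 4

Derivation:
After WHERE (2 rows):
sales.id | sales.code
3 | X2
4 | Z2
After SELECT (2 rows):
sales.code | sales.id
X2 | 3
Z2 | 4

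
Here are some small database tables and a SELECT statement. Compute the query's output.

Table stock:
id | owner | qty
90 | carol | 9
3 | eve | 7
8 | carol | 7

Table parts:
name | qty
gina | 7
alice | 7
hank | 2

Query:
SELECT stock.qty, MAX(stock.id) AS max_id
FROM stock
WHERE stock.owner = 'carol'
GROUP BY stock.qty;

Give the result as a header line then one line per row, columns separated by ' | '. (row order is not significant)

== RESULT ==
stock.qty | max_id
9 | 90
7 | 8

Derivation:
After WHERE (2 rows):
stock.id | stock.owner | stock.qty
90 | carol | 9
8 | carol | 7
After GROUP BY (2 rows):
stock.qty | max_id
9 | 90
7 | 8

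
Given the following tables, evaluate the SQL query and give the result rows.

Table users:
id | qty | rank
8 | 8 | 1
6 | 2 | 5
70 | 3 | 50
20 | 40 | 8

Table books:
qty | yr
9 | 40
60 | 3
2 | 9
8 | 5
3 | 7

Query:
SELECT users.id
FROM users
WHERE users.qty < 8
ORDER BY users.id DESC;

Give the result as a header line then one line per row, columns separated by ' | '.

After WHERE (2 rows):
users.id | users.qty | users.rank
6 | 2 | 5
70 | 3 | 50
After SELECT (2 rows):
users.id
6
70
After ORDER BY (2 rows):
users.id
70
6

== RESULT ==
users.id
70
6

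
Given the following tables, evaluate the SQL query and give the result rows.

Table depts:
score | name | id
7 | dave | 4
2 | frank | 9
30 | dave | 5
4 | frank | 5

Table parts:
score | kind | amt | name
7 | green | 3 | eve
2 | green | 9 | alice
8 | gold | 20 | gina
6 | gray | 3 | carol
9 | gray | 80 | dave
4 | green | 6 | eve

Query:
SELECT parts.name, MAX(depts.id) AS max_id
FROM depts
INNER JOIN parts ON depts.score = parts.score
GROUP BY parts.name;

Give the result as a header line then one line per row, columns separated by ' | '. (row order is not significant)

== RESULT ==
parts.name | max_id
eve | 5
alice | 9

Derivation:
After JOIN parts (3 rows):
depts.score | depts.name | depts.id | parts.score | parts.kind | parts.amt | parts.name
7 | dave | 4 | 7 | green | 3 | eve
2 | frank | 9 | 2 | green | 9 | alice
4 | frank | 5 | 4 | green | 6 | eve
After GROUP BY (2 rows):
parts.name | max_id
eve | 5
alice | 9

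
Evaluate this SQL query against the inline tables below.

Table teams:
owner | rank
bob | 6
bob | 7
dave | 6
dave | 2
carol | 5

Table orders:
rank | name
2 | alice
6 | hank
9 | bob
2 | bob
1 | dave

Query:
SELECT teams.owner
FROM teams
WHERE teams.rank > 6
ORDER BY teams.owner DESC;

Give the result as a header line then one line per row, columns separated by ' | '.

== RESULT ==
teams.owner
bob

Derivation:
After WHERE (1 rows):
teams.owner | teams.rank
bob | 7
After SELECT (1 rows):
teams.owner
bob
After ORDER BY (1 rows):
teams.owner
bob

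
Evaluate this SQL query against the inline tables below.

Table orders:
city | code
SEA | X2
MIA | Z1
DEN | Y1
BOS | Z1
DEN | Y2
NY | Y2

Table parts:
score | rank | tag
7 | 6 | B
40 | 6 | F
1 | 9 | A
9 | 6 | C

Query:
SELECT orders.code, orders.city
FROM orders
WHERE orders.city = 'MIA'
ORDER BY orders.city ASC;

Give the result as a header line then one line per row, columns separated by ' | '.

After WHERE (1 rows):
orders.city | orders.code
MIA | Z1
After SELECT (1 rows):
orders.code | orders.city
Z1 | MIA
After ORDER BY (1 rows):
orders.code | orders.city
Z1 | MIA

== RESULT ==
orders.code | orders.city
Z1 | MIA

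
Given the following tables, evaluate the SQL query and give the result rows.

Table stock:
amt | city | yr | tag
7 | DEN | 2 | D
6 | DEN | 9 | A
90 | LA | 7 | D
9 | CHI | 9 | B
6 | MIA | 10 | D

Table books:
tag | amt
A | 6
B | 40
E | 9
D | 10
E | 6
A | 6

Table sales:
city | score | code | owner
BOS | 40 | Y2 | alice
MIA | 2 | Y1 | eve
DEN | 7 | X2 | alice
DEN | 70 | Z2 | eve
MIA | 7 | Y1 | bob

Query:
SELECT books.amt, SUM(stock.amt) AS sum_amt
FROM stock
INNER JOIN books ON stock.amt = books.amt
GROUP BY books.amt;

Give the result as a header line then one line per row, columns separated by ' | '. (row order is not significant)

After JOIN books (7 rows):
stock.amt | stock.city | stock.yr | stock.tag | books.tag | books.amt
6 | DEN | 9 | A | A | 6
6 | DEN | 9 | A | E | 6
6 | DEN | 9 | A | A | 6
9 | CHI | 9 | B | E | 9
6 | MIA | 10 | D | A | 6
6 | MIA | 10 | D | E | 6
6 | MIA | 10 | D | A | 6
After GROUP BY (2 rows):
books.amt | sum_amt
6 | 36
9 | 9

== RESULT ==
books.amt | sum_amt
6 | 36
9 | 9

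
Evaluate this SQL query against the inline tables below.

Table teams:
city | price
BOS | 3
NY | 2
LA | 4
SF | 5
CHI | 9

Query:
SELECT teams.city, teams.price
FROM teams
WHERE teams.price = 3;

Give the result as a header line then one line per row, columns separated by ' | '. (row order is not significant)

== RESULT ==
teams.city | teams.price
BOS | 3

Derivation:
After WHERE (1 rows):
teams.city | teams.price
BOS | 3
After SELECT (1 rows):
teams.city | teams.price
BOS | 3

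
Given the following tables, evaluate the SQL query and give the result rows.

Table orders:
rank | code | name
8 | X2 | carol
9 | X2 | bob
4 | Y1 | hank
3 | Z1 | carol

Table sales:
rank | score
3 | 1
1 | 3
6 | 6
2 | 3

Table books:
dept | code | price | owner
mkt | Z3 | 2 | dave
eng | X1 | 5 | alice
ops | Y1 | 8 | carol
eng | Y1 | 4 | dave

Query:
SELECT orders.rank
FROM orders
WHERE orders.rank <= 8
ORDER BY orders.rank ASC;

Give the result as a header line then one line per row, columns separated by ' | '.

After WHERE (3 rows):
orders.rank | orders.code | orders.name
8 | X2 | carol
4 | Y1 | hank
3 | Z1 | carol
After SELECT (3 rows):
orders.rank
8
4
3
After ORDER BY (3 rows):
orders.rank
3
4
8

== RESULT ==
orders.rank
3
4
8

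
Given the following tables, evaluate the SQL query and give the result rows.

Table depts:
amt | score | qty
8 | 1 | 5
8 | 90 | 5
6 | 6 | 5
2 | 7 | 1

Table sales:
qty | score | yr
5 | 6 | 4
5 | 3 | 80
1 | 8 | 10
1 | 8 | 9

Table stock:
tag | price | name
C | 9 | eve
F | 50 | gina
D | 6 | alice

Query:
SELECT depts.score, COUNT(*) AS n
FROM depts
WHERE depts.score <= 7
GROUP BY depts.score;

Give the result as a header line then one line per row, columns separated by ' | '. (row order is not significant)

== RESULT ==
depts.score | n
1 | 1
6 | 1
7 | 1

Derivation:
After WHERE (3 rows):
depts.amt | depts.score | depts.qty
8 | 1 | 5
6 | 6 | 5
2 | 7 | 1
After GROUP BY (3 rows):
depts.score | n
1 | 1
6 | 1
7 | 1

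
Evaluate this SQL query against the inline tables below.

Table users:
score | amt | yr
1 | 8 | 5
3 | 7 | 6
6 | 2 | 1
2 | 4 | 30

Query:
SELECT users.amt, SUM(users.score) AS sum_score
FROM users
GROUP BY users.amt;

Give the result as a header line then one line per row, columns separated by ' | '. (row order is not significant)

After GROUP BY (4 rows):
users.amt | sum_score
8 | 1
7 | 3
2 | 6
4 | 2

== RESULT ==
users.amt | sum_score
8 | 1
7 | 3
2 | 6
4 | 2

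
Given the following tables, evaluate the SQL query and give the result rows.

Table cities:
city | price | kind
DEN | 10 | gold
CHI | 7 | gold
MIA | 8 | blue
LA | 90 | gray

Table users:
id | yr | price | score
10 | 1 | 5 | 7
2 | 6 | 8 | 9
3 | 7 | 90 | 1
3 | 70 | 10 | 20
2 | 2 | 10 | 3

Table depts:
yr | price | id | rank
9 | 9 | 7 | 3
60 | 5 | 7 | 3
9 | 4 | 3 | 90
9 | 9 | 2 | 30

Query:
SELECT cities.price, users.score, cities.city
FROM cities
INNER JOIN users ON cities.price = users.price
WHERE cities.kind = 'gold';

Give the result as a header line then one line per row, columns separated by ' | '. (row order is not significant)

== RESULT ==
cities.price | users.score | cities.city
10 | 20 | DEN
10 | 3 | DEN

Derivation:
After JOIN users (4 rows):
cities.city | cities.price | cities.kind | users.id | users.yr | users.price | users.score
DEN | 10 | gold | 3 | 70 | 10 | 20
DEN | 10 | gold | 2 | 2 | 10 | 3
MIA | 8 | blue | 2 | 6 | 8 | 9
LA | 90 | gray | 3 | 7 | 90 | 1
After WHERE (2 rows):
cities.city | cities.price | cities.kind | users.id | users.yr | users.price | users.score
DEN | 10 | gold | 3 | 70 | 10 | 20
DEN | 10 | gold | 2 | 2 | 10 | 3
After SELECT (2 rows):
cities.price | users.score | cities.city
10 | 20 | DEN
10 | 3 | DEN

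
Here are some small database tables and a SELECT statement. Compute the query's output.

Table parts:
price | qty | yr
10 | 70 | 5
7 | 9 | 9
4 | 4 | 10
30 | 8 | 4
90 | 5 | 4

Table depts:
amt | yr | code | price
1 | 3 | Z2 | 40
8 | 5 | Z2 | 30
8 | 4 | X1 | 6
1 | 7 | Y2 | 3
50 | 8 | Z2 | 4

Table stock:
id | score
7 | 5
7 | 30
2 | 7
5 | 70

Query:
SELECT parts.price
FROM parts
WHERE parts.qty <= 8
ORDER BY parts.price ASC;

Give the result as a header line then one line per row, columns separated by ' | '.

== RESULT ==
parts.price
4
30
90

Derivation:
After WHERE (3 rows):
parts.price | parts.qty | parts.yr
4 | 4 | 10
30 | 8 | 4
90 | 5 | 4
After SELECT (3 rows):
parts.price
4
30
90
After ORDER BY (3 rows):
parts.price
4
30
90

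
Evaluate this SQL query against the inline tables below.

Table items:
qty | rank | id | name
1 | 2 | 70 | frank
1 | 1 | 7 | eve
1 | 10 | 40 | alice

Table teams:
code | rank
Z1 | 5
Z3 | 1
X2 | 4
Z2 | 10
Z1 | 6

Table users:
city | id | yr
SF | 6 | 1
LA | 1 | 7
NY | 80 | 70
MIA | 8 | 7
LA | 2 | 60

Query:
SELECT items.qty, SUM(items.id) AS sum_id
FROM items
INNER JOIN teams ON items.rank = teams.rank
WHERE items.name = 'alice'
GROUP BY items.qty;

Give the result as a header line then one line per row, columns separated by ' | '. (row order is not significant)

After JOIN teams (2 rows):
items.qty | items.rank | items.id | items.name | teams.code | teams.rank
1 | 1 | 7 | eve | Z3 | 1
1 | 10 | 40 | alice | Z2 | 10
After WHERE (1 rows):
items.qty | items.rank | items.id | items.name | teams.code | teams.rank
1 | 10 | 40 | alice | Z2 | 10
After GROUP BY (1 rows):
items.qty | sum_id
1 | 40

== RESULT ==
items.qty | sum_id
1 | 40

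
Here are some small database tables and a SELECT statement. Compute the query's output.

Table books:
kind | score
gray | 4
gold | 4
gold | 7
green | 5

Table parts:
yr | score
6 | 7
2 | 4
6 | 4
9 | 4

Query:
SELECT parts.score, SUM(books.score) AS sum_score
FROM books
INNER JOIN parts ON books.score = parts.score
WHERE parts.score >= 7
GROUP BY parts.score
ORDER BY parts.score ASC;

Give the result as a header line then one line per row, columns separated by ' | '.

== RESULT ==
parts.score | sum_score
7 | 7

Derivation:
After JOIN parts (7 rows):
books.kind | books.score | parts.yr | parts.score
gray | 4 | 2 | 4
gray | 4 | 6 | 4
gray | 4 | 9 | 4
gold | 4 | 2 | 4
gold | 4 | 6 | 4
gold | 4 | 9 | 4
gold | 7 | 6 | 7
After WHERE (1 rows):
books.kind | books.score | parts.yr | parts.score
gold | 7 | 6 | 7
After GROUP BY (1 rows):
parts.score | sum_score
7 | 7
After ORDER BY (1 rows):
parts.score | sum_score
7 | 7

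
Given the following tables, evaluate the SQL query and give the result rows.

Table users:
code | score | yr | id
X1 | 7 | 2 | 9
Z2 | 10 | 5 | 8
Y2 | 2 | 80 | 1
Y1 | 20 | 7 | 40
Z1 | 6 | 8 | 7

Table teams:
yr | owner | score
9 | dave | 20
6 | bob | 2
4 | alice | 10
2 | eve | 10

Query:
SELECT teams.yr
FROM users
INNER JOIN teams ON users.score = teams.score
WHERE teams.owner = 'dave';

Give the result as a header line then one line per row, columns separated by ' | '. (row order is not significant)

== RESULT ==
teams.yr
9

Derivation:
After JOIN teams (4 rows):
users.code | users.score | users.yr | users.id | teams.yr | teams.owner | teams.score
Z2 | 10 | 5 | 8 | 4 | alice | 10
Z2 | 10 | 5 | 8 | 2 | eve | 10
Y2 | 2 | 80 | 1 | 6 | bob | 2
Y1 | 20 | 7 | 40 | 9 | dave | 20
After WHERE (1 rows):
users.code | users.score | users.yr | users.id | teams.yr | teams.owner | teams.score
Y1 | 20 | 7 | 40 | 9 | dave | 20
After SELECT (1 rows):
teams.yr
9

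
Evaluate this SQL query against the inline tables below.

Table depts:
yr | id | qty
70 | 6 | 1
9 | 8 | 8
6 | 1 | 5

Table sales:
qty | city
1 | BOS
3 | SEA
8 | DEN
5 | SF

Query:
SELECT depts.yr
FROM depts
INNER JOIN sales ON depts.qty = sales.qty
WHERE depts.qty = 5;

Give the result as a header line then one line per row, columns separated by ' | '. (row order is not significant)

== RESULT ==
depts.yr
6

Derivation:
After JOIN sales (3 rows):
depts.yr | depts.id | depts.qty | sales.qty | sales.city
70 | 6 | 1 | 1 | BOS
9 | 8 | 8 | 8 | DEN
6 | 1 | 5 | 5 | SF
After WHERE (1 rows):
depts.yr | depts.id | depts.qty | sales.qty | sales.city
6 | 1 | 5 | 5 | SF
After SELECT (1 rows):
depts.yr
6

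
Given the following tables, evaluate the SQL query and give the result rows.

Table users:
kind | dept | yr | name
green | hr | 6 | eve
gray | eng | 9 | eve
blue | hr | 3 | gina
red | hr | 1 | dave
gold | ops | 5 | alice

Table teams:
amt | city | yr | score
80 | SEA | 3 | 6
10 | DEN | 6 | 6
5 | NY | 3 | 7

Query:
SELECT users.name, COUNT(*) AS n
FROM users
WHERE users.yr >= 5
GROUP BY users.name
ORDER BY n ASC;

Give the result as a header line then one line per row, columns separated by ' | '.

== RESULT ==
users.name | n
alice | 1
eve | 2

Derivation:
After WHERE (3 rows):
users.kind | users.dept | users.yr | users.name
green | hr | 6 | eve
gray | eng | 9 | eve
gold | ops | 5 | alice
After GROUP BY (2 rows):
users.name | n
eve | 2
alice | 1
After ORDER BY (2 rows):
users.name | n
alice | 1
eve | 2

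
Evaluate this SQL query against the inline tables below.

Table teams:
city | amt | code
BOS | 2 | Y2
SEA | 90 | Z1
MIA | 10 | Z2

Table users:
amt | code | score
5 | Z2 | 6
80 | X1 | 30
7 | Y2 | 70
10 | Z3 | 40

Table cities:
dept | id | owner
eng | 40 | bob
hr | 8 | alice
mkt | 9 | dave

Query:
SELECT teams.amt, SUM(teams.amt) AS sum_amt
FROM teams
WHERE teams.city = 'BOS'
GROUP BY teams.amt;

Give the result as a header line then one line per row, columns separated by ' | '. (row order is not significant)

After WHERE (1 rows):
teams.city | teams.amt | teams.code
BOS | 2 | Y2
After GROUP BY (1 rows):
teams.amt | sum_amt
2 | 2

== RESULT ==
teams.amt | sum_amt
2 | 2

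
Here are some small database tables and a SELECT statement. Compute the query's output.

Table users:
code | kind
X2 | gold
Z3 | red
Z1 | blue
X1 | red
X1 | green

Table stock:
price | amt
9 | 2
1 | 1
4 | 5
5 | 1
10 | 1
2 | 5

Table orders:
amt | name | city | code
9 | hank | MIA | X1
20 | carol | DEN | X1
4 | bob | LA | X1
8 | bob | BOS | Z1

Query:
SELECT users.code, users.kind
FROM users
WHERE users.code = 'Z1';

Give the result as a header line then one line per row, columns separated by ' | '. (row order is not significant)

== RESULT ==
users.code | users.kind
Z1 | blue

Derivation:
After WHERE (1 rows):
users.code | users.kind
Z1 | blue
After SELECT (1 rows):
users.code | users.kind
Z1 | blue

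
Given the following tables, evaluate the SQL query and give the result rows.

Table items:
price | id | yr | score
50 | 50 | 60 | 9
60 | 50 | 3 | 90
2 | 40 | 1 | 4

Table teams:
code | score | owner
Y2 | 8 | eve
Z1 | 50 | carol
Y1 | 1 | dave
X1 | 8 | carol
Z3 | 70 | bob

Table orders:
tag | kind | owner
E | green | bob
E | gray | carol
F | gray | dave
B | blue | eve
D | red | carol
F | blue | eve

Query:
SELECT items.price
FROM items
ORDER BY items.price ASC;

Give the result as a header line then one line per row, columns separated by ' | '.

After SELECT (3 rows):
items.price
50
60
2
After ORDER BY (3 rows):
items.price
2
50
60

== RESULT ==
items.price
2
50
60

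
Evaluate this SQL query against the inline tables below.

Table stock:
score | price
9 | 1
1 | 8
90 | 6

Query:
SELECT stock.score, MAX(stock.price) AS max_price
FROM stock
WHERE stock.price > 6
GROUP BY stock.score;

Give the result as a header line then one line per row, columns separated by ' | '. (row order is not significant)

After WHERE (1 rows):
stock.score | stock.price
1 | 8
After GROUP BY (1 rows):
stock.score | max_price
1 | 8

== RESULT ==
stock.score | max_price
1 | 8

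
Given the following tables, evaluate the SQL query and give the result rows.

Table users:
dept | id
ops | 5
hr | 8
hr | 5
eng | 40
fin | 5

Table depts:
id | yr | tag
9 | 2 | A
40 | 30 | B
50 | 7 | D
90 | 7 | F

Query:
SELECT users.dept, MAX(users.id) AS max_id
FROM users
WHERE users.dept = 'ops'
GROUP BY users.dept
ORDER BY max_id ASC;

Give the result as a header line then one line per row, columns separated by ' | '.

== RESULT ==
users.dept | max_id
ops | 5

Derivation:
After WHERE (1 rows):
users.dept | users.id
ops | 5
After GROUP BY (1 rows):
users.dept | max_id
ops | 5
After ORDER BY (1 rows):
users.dept | max_id
ops | 5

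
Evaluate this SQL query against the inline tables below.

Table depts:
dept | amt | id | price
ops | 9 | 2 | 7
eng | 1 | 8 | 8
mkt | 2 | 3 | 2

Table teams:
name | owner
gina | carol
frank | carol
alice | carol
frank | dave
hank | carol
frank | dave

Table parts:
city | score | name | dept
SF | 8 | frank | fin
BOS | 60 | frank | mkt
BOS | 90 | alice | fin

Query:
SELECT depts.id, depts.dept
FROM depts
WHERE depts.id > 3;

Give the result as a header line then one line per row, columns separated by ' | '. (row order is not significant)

== RESULT ==
depts.id | depts.dept
8 | eng

Derivation:
After WHERE (1 rows):
depts.dept | depts.amt | depts.id | depts.price
eng | 1 | 8 | 8
After SELECT (1 rows):
depts.id | depts.dept
8 | eng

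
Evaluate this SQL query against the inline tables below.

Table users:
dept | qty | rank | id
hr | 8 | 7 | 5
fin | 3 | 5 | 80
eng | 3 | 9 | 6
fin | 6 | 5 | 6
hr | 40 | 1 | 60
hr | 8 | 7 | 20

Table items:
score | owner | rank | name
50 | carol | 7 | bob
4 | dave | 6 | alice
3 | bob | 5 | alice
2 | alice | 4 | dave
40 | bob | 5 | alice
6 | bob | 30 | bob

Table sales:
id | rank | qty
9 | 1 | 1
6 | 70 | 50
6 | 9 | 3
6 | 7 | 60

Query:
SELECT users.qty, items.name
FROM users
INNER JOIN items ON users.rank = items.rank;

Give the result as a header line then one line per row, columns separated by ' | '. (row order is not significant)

After JOIN items (6 rows):
users.dept | users.qty | users.rank | users.id | items.score | items.owner | items.rank | items.name
hr | 8 | 7 | 5 | 50 | carol | 7 | bob
fin | 3 | 5 | 80 | 3 | bob | 5 | alice
fin | 3 | 5 | 80 | 40 | bob | 5 | alice
fin | 6 | 5 | 6 | 3 | bob | 5 | alice
fin | 6 | 5 | 6 | 40 | bob | 5 | alice
hr | 8 | 7 | 20 | 50 | carol | 7 | bob
After SELECT (6 rows):
users.qty | items.name
8 | bob
3 | alice
3 | alice
6 | alice
6 | alice
8 | bob

== RESULT ==
users.qty | items.name
8 | bob
3 | alice
3 | alice
6 | alice
6 | alice
8 | bob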